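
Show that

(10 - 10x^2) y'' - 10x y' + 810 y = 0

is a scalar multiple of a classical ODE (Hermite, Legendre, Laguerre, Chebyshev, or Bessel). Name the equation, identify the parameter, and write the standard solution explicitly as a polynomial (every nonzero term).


All three coefficients share the factor 10; dividing through by 10 gives  (1 - x^2) y'' - x y' + 81 y = 0.
This matches the Chebyshev equation (1 - x^2) y'' - x y' + n^2 y = 0 (note the -x y' term, not -2x y') with n^2 = 81, so n = 9; the polynomial solution is T_9(x).
With y = sum_k a_k x^k, matching x^k gives (k+2)(k+1) a_{k+2} = (k^2 - n^2) a_k = (k - 9)(k + 9) a_k. The right side vanishes at k = 9, so the series with the parity of 9 terminates at degree 9.
Standard normalization: leading coefficient of T_n is 2^(n-1), so a_9 = 2^8 = 256. Work downward with a_k = (k+1)(k+2) a_{k+2} / ((k - 9)(k + 9)):
  a_7 = (8)(9)(256) / ((7 - 9)(7 + 9)) = 18432/(-32) = -576
  a_5 = (6)(7)(-576) / ((5 - 9)(5 + 9)) = -24192/(-56) = 432
  a_3 = (4)(5)(432) / ((3 - 9)(3 + 9)) = 8640/(-72) = -120
  a_1 = (2)(3)(-120) / ((1 - 9)(1 + 9)) = -720/(-80) = 9
Hence T_9(x) = 256 x^9 - 576 x^7 + 432 x^5 - 120 x^3 + 9 x.

T_9(x); series = 256 x^9 - 576 x^7 + 432 x^5 - 120 x^3 + 9 x


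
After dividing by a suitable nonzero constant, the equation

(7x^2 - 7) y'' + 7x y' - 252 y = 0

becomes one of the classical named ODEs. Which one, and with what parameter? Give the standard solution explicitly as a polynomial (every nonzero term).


All three coefficients share the factor -7; dividing through by -7 gives  (1 - x^2) y'' - x y' + 36 y = 0.
This matches the Chebyshev equation (1 - x^2) y'' - x y' + n^2 y = 0 (note the -x y' term, not -2x y') with n^2 = 36, so n = 6; the polynomial solution is T_6(x).
With y = sum_k a_k x^k, matching x^k gives (k+2)(k+1) a_{k+2} = (k^2 - n^2) a_k = (k - 6)(k + 6) a_k. The right side vanishes at k = 6, so the series with the parity of 6 terminates at degree 6.
Standard normalization: leading coefficient of T_n is 2^(n-1), so a_6 = 2^5 = 32. Work downward with a_k = (k+1)(k+2) a_{k+2} / ((k - 6)(k + 6)):
  a_4 = (5)(6)(32) / ((4 - 6)(4 + 6)) = 960/(-20) = -48
  a_2 = (3)(4)(-48) / ((2 - 6)(2 + 6)) = -576/(-32) = 18
  a_0 = (1)(2)(18) / ((0 - 6)(0 + 6)) = 36/(-36) = -1
Hence T_6(x) = 32 x^6 - 48 x^4 + 18 x^2 - 1.

T_6(x); series = 32 x^6 - 48 x^4 + 18 x^2 - 1


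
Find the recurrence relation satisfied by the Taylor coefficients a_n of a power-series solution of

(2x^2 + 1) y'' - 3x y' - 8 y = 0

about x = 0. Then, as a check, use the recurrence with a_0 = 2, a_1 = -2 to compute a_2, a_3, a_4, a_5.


Substitute y = sum_n a_n x^n.
(1 + 2 x^2) y'' contributes (n+2)(n+1) a_{n+2} + 2 n(n-1) a_n at x^n.
-3 x y'(x) contributes -3 n a_n at x^n.
-8 y(x) contributes -8 a_n at x^n.
Matching x^n: (n+2)(n+1) a_{n+2} + (2 n(n-1) - 3 n - 8) a_n = 0.
Thus a_{n+2} = (-2 n(n-1) + 3 n + 8) / ((n+1)(n+2)) * a_n.

Check with a_0 = 2, a_1 = -2 (apply the recurrence for n = 0, 1, 2, 3): a_0 = 2, a_1 = -2, a_2 = 8, a_3 = -11/3, a_4 = 20/3, a_5 = -11/12.

a_(n+2) = (-2 n(n-1) + 3 n + 8) / ((n+1)(n+2)) * a_n; check: a_0 = 2, a_1 = -2, a_2 = 8, a_3 = -11/3, a_4 = 20/3, a_5 = -11/12


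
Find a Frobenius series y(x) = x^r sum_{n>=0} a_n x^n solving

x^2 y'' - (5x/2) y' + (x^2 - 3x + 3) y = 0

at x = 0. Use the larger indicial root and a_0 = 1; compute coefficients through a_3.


Write in Frobenius form y'' + (p(x)/x) y' + (q(x)/x^2) y = 0:
  p(x) = -5/2,  q(x) = x^2 - 3x + 3.
Indicial equation: r(r-1) + (-5/2) r + (3) = 0 -> roots r_1 = 2, r_2 = 3/2.
Take r = r_1 = 2. Let y(x) = x^r sum_{n>=0} a_n x^n with a_0 = 1.
Substitute y = x^r sum a_n x^n and match x^{r+n}. The recurrence is
  D(n) a_n - 3 a_{n-1} + 1 a_{n-2} = 0,  where D(n) = (r+n)(r+n-1) + (-5/2)(r+n) + (3).
  a_n = [3 a_{n-1} - 1 a_{n-2}] / D(n).
Since the indicial polynomial factors as (r - r_1)(r - r_2), D(n) = (r_1 + n - r_1)(r_1 + n - r_2) = n(n + 1/2).
Evaluating step by step (a_0 = 1):
  n = 1: D(1) = 1(1 + 1/2) = 3/2; numerator = 3(1) = 3; a_1 = (3)/(3/2) = 2
  n = 2: D(2) = 2(2 + 1/2) = 5; numerator = 3(2) - 1(1) = 5; a_2 = (5)/(5) = 1
  n = 3: D(3) = 3(3 + 1/2) = 21/2; numerator = 3(1) - 1(2) = 1; a_3 = (1)/(21/2) = 2/21

r = 2; a_0 = 1; a_1 = 2; a_2 = 1; a_3 = 2/21


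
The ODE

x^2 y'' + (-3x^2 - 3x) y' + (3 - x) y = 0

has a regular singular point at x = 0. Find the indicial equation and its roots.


Divide by x^2 to reach normal form y'' + P_1(x) y' + P_2(x) y = 0 with P_1(x) = -3 - 3/x and P_2(x) = -1/x + 3/x^2.
x = 0 is a singular point because the y'-coefficient -3 - 3/x has a pole at x = 0 and the y-coefficient -1/x + 3/x^2 has a pole at x = 0.
It is a regular singular point because x P_1(x) = p(x) = -3x - 3 and x^2 P_2(x) = q(x) = 3 - x are polynomials, hence analytic at x = 0.
p(0) = -3,  q(0) = 3.
Indicial equation: r(r-1) + p(0) r + q(0) = 0, i.e. r^2 + (p(0) - 1) r + q(0) = 0, i.e. r^2 - 4 r + 3 = 0.
Discriminant: (-4)^2 - 4(3) = 4, so r = (4 ± 2)/2.
Solving: r_1 = 3, r_2 = 1.

indicial: r^2 - 4 r + 3 = 0; roots r_1 = 3, r_2 = 1


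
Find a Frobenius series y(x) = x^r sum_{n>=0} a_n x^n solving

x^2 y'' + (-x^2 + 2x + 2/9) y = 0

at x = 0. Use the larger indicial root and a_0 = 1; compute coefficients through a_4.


Write in Frobenius form y'' + (p(x)/x) y' + (q(x)/x^2) y = 0:
  p(x) = 0,  q(x) = -x^2 + 2x + 2/9.
Indicial equation: r(r-1) + (0) r + (2/9) = 0 -> roots r_1 = 2/3, r_2 = 1/3.
Take r = r_1 = 2/3. Let y(x) = x^r sum_{n>=0} a_n x^n with a_0 = 1.
Substitute y = x^r sum a_n x^n and match x^{r+n}. The recurrence is
  D(n) a_n + 2 a_{n-1} - 1 a_{n-2} = 0,  where D(n) = (r+n)(r+n-1) + (0)(r+n) + (2/9).
  a_n = [-2 a_{n-1} + 1 a_{n-2}] / D(n).
Since the indicial polynomial factors as (r - r_1)(r - r_2), D(n) = (r_1 + n - r_1)(r_1 + n - r_2) = n(n + 1/3).
Evaluating step by step (a_0 = 1):
  n = 1: D(1) = 1(1 + 1/3) = 4/3; numerator = -2(1) = -2; a_1 = (-2)/(4/3) = -3/2
  n = 2: D(2) = 2(2 + 1/3) = 14/3; numerator = -2(-3/2) + 1(1) = 4; a_2 = (4)/(14/3) = 6/7
  n = 3: D(3) = 3(3 + 1/3) = 10; numerator = -2(6/7) + 1(-3/2) = -45/14; a_3 = (-45/14)/(10) = -9/28
  n = 4: D(4) = 4(4 + 1/3) = 52/3; numerator = -2(-9/28) + 1(6/7) = 3/2; a_4 = (3/2)/(52/3) = 9/104

r = 2/3; a_0 = 1; a_1 = -3/2; a_2 = 6/7; a_3 = -9/28; a_4 = 9/104


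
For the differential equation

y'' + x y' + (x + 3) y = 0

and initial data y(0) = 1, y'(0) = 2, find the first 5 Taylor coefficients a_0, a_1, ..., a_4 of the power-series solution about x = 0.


Ansatz: y(x) = sum_{n>=0} a_n x^n, so y'(x) = sum_{n>=1} n a_n x^(n-1) and y''(x) = sum_{n>=2} n(n-1) a_n x^(n-2).
Substitute into P(x) y'' + Q(x) y' + R(x) y = 0 with P(x) = 1, Q(x) = x, R(x) = x + 3, and match powers of x.
Initial conditions: a_0 = 1, a_1 = 2.
Setting the coefficient of each power of x to zero and solving order by order (substituting the coefficients already found):
  x^0: 2 a_2 + 3 a_0 = 0  ->  2 a_2 = -3 a_0 = -3  ->  a_2 = -3/2
  x^1: 6 a_3 + 4 a_1 + a_0 = 0  ->  6 a_3 = -4 a_1 - a_0 = -9  ->  a_3 = -3/2
  x^2: 12 a_4 + 5 a_2 + a_1 = 0  ->  12 a_4 = -5 a_2 - a_1 = 11/2  ->  a_4 = 11/24
Truncated series: y(x) = 1 + 2 x - (3/2) x^2 - (3/2) x^3 + (11/24) x^4 + O(x^5).

a_0 = 1; a_1 = 2; a_2 = -3/2; a_3 = -3/2; a_4 = 11/24


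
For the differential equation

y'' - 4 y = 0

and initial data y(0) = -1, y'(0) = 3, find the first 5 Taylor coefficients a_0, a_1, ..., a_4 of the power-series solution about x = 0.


Ansatz: y(x) = sum_{n>=0} a_n x^n, so y'(x) = sum_{n>=1} n a_n x^(n-1) and y''(x) = sum_{n>=2} n(n-1) a_n x^(n-2).
Substitute into P(x) y'' + Q(x) y' + R(x) y = 0 with P(x) = 1, Q(x) = 0, R(x) = -4, and match powers of x.
Initial conditions: a_0 = -1, a_1 = 3.
Setting the coefficient of each power of x to zero and solving order by order (substituting the coefficients already found):
  x^0: 2 a_2 - 4 a_0 = 0  ->  2 a_2 = 4 a_0 = -4  ->  a_2 = -2
  x^1: 6 a_3 - 4 a_1 = 0  ->  6 a_3 = 4 a_1 = 12  ->  a_3 = 2
  x^2: 12 a_4 - 4 a_2 = 0  ->  12 a_4 = 4 a_2 = -8  ->  a_4 = -2/3
Truncated series: y(x) = -1 + 3 x - 2 x^2 + 2 x^3 - (2/3) x^4 + O(x^5).

a_0 = -1; a_1 = 3; a_2 = -2; a_3 = 2; a_4 = -2/3


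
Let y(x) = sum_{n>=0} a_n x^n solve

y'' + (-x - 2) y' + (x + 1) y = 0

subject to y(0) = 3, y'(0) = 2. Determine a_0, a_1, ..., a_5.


Ansatz: y(x) = sum_{n>=0} a_n x^n, so y'(x) = sum_{n>=1} n a_n x^(n-1) and y''(x) = sum_{n>=2} n(n-1) a_n x^(n-2).
Substitute into P(x) y'' + Q(x) y' + R(x) y = 0 with P(x) = 1, Q(x) = -x - 2, R(x) = x + 1, and match powers of x.
Initial conditions: a_0 = 3, a_1 = 2.
Setting the coefficient of each power of x to zero and solving order by order (substituting the coefficients already found):
  x^0: 2 a_2 - 2 a_1 + a_0 = 0  ->  2 a_2 = 2 a_1 - a_0 = 1  ->  a_2 = 1/2
  x^1: 6 a_3 - 4 a_2 + a_0 = 0  ->  6 a_3 = 4 a_2 - a_0 = -1  ->  a_3 = -1/6
  x^2: 12 a_4 - 6 a_3 - a_2 + a_1 = 0  ->  12 a_4 = 6 a_3 + a_2 - a_1 = -5/2  ->  a_4 = -5/24
  x^3: 20 a_5 - 8 a_4 - 2 a_3 + a_2 = 0  ->  20 a_5 = 8 a_4 + 2 a_3 - a_2 = -5/2  ->  a_5 = -1/8
Truncated series: y(x) = 3 + 2 x + (1/2) x^2 - (1/6) x^3 - (5/24) x^4 - (1/8) x^5 + O(x^6).

a_0 = 3; a_1 = 2; a_2 = 1/2; a_3 = -1/6; a_4 = -5/24; a_5 = -1/8


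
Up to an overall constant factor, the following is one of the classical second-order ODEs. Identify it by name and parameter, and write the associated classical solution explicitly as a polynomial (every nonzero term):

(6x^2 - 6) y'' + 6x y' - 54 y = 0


All three coefficients share the factor -6; dividing through by -6 gives  (1 - x^2) y'' - x y' + 9 y = 0.
This matches the Chebyshev equation (1 - x^2) y'' - x y' + n^2 y = 0 (note the -x y' term, not -2x y') with n^2 = 9, so n = 3; the polynomial solution is T_3(x).
With y = sum_k a_k x^k, matching x^k gives (k+2)(k+1) a_{k+2} = (k^2 - n^2) a_k = (k - 3)(k + 3) a_k. The right side vanishes at k = 3, so the series with the parity of 3 terminates at degree 3.
Standard normalization: leading coefficient of T_n is 2^(n-1), so a_3 = 2^2 = 4. Work downward with a_k = (k+1)(k+2) a_{k+2} / ((k - 3)(k + 3)):
  a_1 = (2)(3)(4) / ((1 - 3)(1 + 3)) = 24/(-8) = -3
Hence T_3(x) = 4 x^3 - 3 x.

T_3(x); series = 4 x^3 - 3 x


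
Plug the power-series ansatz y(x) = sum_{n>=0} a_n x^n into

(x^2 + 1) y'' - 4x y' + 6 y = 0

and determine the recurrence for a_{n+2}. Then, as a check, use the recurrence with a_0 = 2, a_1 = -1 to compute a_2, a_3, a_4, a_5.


Substitute y = sum_n a_n x^n.
(1 + 1 x^2) y'' contributes (n+2)(n+1) a_{n+2} + n(n-1) a_n at x^n.
-4 x y'(x) contributes -4 n a_n at x^n.
6 y(x) contributes 6 a_n at x^n.
Matching x^n: (n+2)(n+1) a_{n+2} + (n(n-1) - 4 n + 6) a_n = 0.
Thus a_{n+2} = (-n(n-1) + 4 n - 6) / ((n+1)(n+2)) * a_n.

Check with a_0 = 2, a_1 = -1 (apply the recurrence for n = 0, 1, 2, 3): a_0 = 2, a_1 = -1, a_2 = -6, a_3 = 1/3, a_4 = 0, a_5 = 0.

a_(n+2) = (-n(n-1) + 4 n - 6) / ((n+1)(n+2)) * a_n; check: a_0 = 2, a_1 = -1, a_2 = -6, a_3 = 1/3, a_4 = 0, a_5 = 0


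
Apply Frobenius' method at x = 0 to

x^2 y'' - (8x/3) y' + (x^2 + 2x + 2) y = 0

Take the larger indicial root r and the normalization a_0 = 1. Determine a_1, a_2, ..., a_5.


Write in Frobenius form y'' + (p(x)/x) y' + (q(x)/x^2) y = 0:
  p(x) = -8/3,  q(x) = x^2 + 2x + 2.
Indicial equation: r(r-1) + (-8/3) r + (2) = 0 -> roots r_1 = 3, r_2 = 2/3.
Take r = r_1 = 3. Let y(x) = x^r sum_{n>=0} a_n x^n with a_0 = 1.
Substitute y = x^r sum a_n x^n and match x^{r+n}. The recurrence is
  D(n) a_n + 2 a_{n-1} + 1 a_{n-2} = 0,  where D(n) = (r+n)(r+n-1) + (-8/3)(r+n) + (2).
  a_n = [-2 a_{n-1} - 1 a_{n-2}] / D(n).
Since the indicial polynomial factors as (r - r_1)(r - r_2), D(n) = (r_1 + n - r_1)(r_1 + n - r_2) = n(n + 7/3).
Evaluating step by step (a_0 = 1):
  n = 1: D(1) = 1(1 + 7/3) = 10/3; numerator = -2(1) = -2; a_1 = (-2)/(10/3) = -3/5
  n = 2: D(2) = 2(2 + 7/3) = 26/3; numerator = -2(-3/5) - 1(1) = 1/5; a_2 = (1/5)/(26/3) = 3/130
  n = 3: D(3) = 3(3 + 7/3) = 16; numerator = -2(3/130) - 1(-3/5) = 36/65; a_3 = (36/65)/(16) = 9/260
  n = 4: D(4) = 4(4 + 7/3) = 76/3; numerator = -2(9/260) - 1(3/130) = -6/65; a_4 = (-6/65)/(76/3) = -9/2470
  n = 5: D(5) = 5(5 + 7/3) = 110/3; numerator = -2(-9/2470) - 1(9/260) = -27/988; a_5 = (-27/988)/(110/3) = -81/108680

r = 3; a_0 = 1; a_1 = -3/5; a_2 = 3/130; a_3 = 9/260; a_4 = -9/2470; a_5 = -81/108680


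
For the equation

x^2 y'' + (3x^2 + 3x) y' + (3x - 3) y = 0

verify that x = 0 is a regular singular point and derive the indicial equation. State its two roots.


Divide by x^2 to reach normal form y'' + P_1(x) y' + P_2(x) y = 0 with P_1(x) = 3 + 3/x and P_2(x) = 3/x - 3/x^2.
x = 0 is a singular point because the y'-coefficient 3 + 3/x has a pole at x = 0 and the y-coefficient 3/x - 3/x^2 has a pole at x = 0.
It is a regular singular point because x P_1(x) = p(x) = 3x + 3 and x^2 P_2(x) = q(x) = 3x - 3 are polynomials, hence analytic at x = 0.
p(0) = 3,  q(0) = -3.
Indicial equation: r(r-1) + p(0) r + q(0) = 0, i.e. r^2 + (p(0) - 1) r + q(0) = 0, i.e. r^2 + 2 r - 3 = 0.
Discriminant: (2)^2 - 4(-3) = 16, so r = (-2 ± 4)/2.
Solving: r_1 = 1, r_2 = -3.

indicial: r^2 + 2 r - 3 = 0; roots r_1 = 1, r_2 = -3


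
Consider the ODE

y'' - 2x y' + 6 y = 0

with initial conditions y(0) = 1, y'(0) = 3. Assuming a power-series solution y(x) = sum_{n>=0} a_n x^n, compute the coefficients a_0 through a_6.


Ansatz: y(x) = sum_{n>=0} a_n x^n, so y'(x) = sum_{n>=1} n a_n x^(n-1) and y''(x) = sum_{n>=2} n(n-1) a_n x^(n-2).
Substitute into P(x) y'' + Q(x) y' + R(x) y = 0 with P(x) = 1, Q(x) = -2x, R(x) = 6, and match powers of x.
Initial conditions: a_0 = 1, a_1 = 3.
Setting the coefficient of each power of x to zero and solving order by order (substituting the coefficients already found):
  x^0: 2 a_2 + 6 a_0 = 0  ->  2 a_2 = -6 a_0 = -6  ->  a_2 = -3
  x^1: 6 a_3 + 4 a_1 = 0  ->  6 a_3 = -4 a_1 = -12  ->  a_3 = -2
  x^2: 12 a_4 + 2 a_2 = 0  ->  12 a_4 = -2 a_2 = 6  ->  a_4 = 1/2
  x^3: 20 a_5 = 0  ->  a_5 = 0
  x^4: 30 a_6 - 2 a_4 = 0  ->  30 a_6 = 2 a_4 = 1  ->  a_6 = 1/30
Truncated series: y(x) = 1 + 3 x - 3 x^2 - 2 x^3 + (1/2) x^4 + (1/30) x^6 + O(x^7).

a_0 = 1; a_1 = 3; a_2 = -3; a_3 = -2; a_4 = 1/2; a_5 = 0; a_6 = 1/30


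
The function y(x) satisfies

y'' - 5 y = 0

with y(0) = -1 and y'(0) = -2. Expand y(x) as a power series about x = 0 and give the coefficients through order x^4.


Ansatz: y(x) = sum_{n>=0} a_n x^n, so y'(x) = sum_{n>=1} n a_n x^(n-1) and y''(x) = sum_{n>=2} n(n-1) a_n x^(n-2).
Substitute into P(x) y'' + Q(x) y' + R(x) y = 0 with P(x) = 1, Q(x) = 0, R(x) = -5, and match powers of x.
Initial conditions: a_0 = -1, a_1 = -2.
Setting the coefficient of each power of x to zero and solving order by order (substituting the coefficients already found):
  x^0: 2 a_2 - 5 a_0 = 0  ->  2 a_2 = 5 a_0 = -5  ->  a_2 = -5/2
  x^1: 6 a_3 - 5 a_1 = 0  ->  6 a_3 = 5 a_1 = -10  ->  a_3 = -5/3
  x^2: 12 a_4 - 5 a_2 = 0  ->  12 a_4 = 5 a_2 = -25/2  ->  a_4 = -25/24
Truncated series: y(x) = -1 - 2 x - (5/2) x^2 - (5/3) x^3 - (25/24) x^4 + O(x^5).

a_0 = -1; a_1 = -2; a_2 = -5/2; a_3 = -5/3; a_4 = -25/24


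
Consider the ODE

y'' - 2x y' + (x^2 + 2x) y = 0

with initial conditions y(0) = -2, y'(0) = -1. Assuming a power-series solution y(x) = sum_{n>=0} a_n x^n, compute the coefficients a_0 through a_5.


Ansatz: y(x) = sum_{n>=0} a_n x^n, so y'(x) = sum_{n>=1} n a_n x^(n-1) and y''(x) = sum_{n>=2} n(n-1) a_n x^(n-2).
Substitute into P(x) y'' + Q(x) y' + R(x) y = 0 with P(x) = 1, Q(x) = -2x, R(x) = x^2 + 2x, and match powers of x.
Initial conditions: a_0 = -2, a_1 = -1.
Setting the coefficient of each power of x to zero and solving order by order (substituting the coefficients already found):
  x^0: 2 a_2 = 0  ->  a_2 = 0
  x^1: 6 a_3 - 2 a_1 + 2 a_0 = 0  ->  6 a_3 = 2 a_1 - 2 a_0 = 2  ->  a_3 = 1/3
  x^2: 12 a_4 - 4 a_2 + 2 a_1 + a_0 = 0  ->  12 a_4 = 4 a_2 - 2 a_1 - a_0 = 4  ->  a_4 = 1/3
  x^3: 20 a_5 - 6 a_3 + 2 a_2 + a_1 = 0  ->  20 a_5 = 6 a_3 - 2 a_2 - a_1 = 3  ->  a_5 = 3/20
Truncated series: y(x) = -2 - x + (1/3) x^3 + (1/3) x^4 + (3/20) x^5 + O(x^6).

a_0 = -2; a_1 = -1; a_2 = 0; a_3 = 1/3; a_4 = 1/3; a_5 = 3/20


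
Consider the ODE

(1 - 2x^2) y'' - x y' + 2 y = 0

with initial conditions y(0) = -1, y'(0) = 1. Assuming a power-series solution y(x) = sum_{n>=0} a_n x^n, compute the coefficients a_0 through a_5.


Ansatz: y(x) = sum_{n>=0} a_n x^n, so y'(x) = sum_{n>=1} n a_n x^(n-1) and y''(x) = sum_{n>=2} n(n-1) a_n x^(n-2).
Substitute into P(x) y'' + Q(x) y' + R(x) y = 0 with P(x) = 1 - 2x^2, Q(x) = -x, R(x) = 2, and match powers of x.
Initial conditions: a_0 = -1, a_1 = 1.
Setting the coefficient of each power of x to zero and solving order by order (substituting the coefficients already found):
  x^0: 2 a_2 + 2 a_0 = 0  ->  2 a_2 = -2 a_0 = 2  ->  a_2 = 1
  x^1: 6 a_3 + a_1 = 0  ->  6 a_3 = -a_1 = -1  ->  a_3 = -1/6
  x^2: 12 a_4 - 4 a_2 = 0  ->  12 a_4 = 4 a_2 = 4  ->  a_4 = 1/3
  x^3: 20 a_5 - 13 a_3 = 0  ->  20 a_5 = 13 a_3 = -13/6  ->  a_5 = -13/120
Truncated series: y(x) = -1 + x + x^2 - (1/6) x^3 + (1/3) x^4 - (13/120) x^5 + O(x^6).

a_0 = -1; a_1 = 1; a_2 = 1; a_3 = -1/6; a_4 = 1/3; a_5 = -13/120


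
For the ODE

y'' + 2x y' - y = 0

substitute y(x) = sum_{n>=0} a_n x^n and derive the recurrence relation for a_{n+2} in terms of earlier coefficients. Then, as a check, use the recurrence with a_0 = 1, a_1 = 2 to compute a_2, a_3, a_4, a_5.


Substitute y = sum_n a_n x^n.
y''(x) has coefficient (n+2)(n+1) a_{n+2} at x^n;
2 x y'(x) has coefficient 2 n a_n at x^n (shift);
-y(x) has coefficient -1 a_n at x^n.
Matching x^n: (n+2)(n+1) a_{n+2} + (2n - 1) a_n = 0.
Thus a_{n+2} = (-2n + 1) / ((n+1)(n+2)) * a_n.

Check with a_0 = 1, a_1 = 2 (apply the recurrence for n = 0, 1, 2, 3): a_0 = 1, a_1 = 2, a_2 = 1/2, a_3 = -1/3, a_4 = -1/8, a_5 = 1/12.

a_(n+2) = (-2n + 1) / ((n+1)(n+2)) * a_n; check: a_0 = 1, a_1 = 2, a_2 = 1/2, a_3 = -1/3, a_4 = -1/8, a_5 = 1/12


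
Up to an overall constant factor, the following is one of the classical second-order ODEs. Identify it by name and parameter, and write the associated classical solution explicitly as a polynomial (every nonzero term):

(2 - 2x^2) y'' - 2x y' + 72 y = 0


All three coefficients share the factor 2; dividing through by 2 gives  (1 - x^2) y'' - x y' + 36 y = 0.
This matches the Chebyshev equation (1 - x^2) y'' - x y' + n^2 y = 0 (note the -x y' term, not -2x y') with n^2 = 36, so n = 6; the polynomial solution is T_6(x).
With y = sum_k a_k x^k, matching x^k gives (k+2)(k+1) a_{k+2} = (k^2 - n^2) a_k = (k - 6)(k + 6) a_k. The right side vanishes at k = 6, so the series with the parity of 6 terminates at degree 6.
Standard normalization: leading coefficient of T_n is 2^(n-1), so a_6 = 2^5 = 32. Work downward with a_k = (k+1)(k+2) a_{k+2} / ((k - 6)(k + 6)):
  a_4 = (5)(6)(32) / ((4 - 6)(4 + 6)) = 960/(-20) = -48
  a_2 = (3)(4)(-48) / ((2 - 6)(2 + 6)) = -576/(-32) = 18
  a_0 = (1)(2)(18) / ((0 - 6)(0 + 6)) = 36/(-36) = -1
Hence T_6(x) = 32 x^6 - 48 x^4 + 18 x^2 - 1.

T_6(x); series = 32 x^6 - 48 x^4 + 18 x^2 - 1


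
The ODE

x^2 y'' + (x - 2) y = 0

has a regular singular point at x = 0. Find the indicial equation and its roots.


Divide by x^2 to reach normal form y'' + P_1(x) y' + P_2(x) y = 0 with P_1(x) = 0 and P_2(x) = 1/x - 2/x^2.
x = 0 is a singular point because the y-coefficient 1/x - 2/x^2 has a pole at x = 0.
It is a regular singular point because x P_1(x) = p(x) = 0 and x^2 P_2(x) = q(x) = x - 2 are polynomials, hence analytic at x = 0.
p(0) = 0,  q(0) = -2.
Indicial equation: r(r-1) + p(0) r + q(0) = 0, i.e. r^2 + (p(0) - 1) r + q(0) = 0, i.e. r^2 - 1 r - 2 = 0.
Discriminant: (-1)^2 - 4(-2) = 9, so r = (1 ± 3)/2.
Solving: r_1 = 2, r_2 = -1.

indicial: r^2 - 1 r - 2 = 0; roots r_1 = 2, r_2 = -1


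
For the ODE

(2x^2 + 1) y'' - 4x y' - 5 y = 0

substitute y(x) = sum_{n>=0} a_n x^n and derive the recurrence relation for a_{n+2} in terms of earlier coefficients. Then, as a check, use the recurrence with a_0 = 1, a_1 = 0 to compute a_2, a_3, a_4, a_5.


Substitute y = sum_n a_n x^n.
(1 + 2 x^2) y'' contributes (n+2)(n+1) a_{n+2} + 2 n(n-1) a_n at x^n.
-4 x y'(x) contributes -4 n a_n at x^n.
-5 y(x) contributes -5 a_n at x^n.
Matching x^n: (n+2)(n+1) a_{n+2} + (2 n(n-1) - 4 n - 5) a_n = 0.
Thus a_{n+2} = (-2 n(n-1) + 4 n + 5) / ((n+1)(n+2)) * a_n.

Check with a_0 = 1, a_1 = 0 (apply the recurrence for n = 0, 1, 2, 3): a_0 = 1, a_1 = 0, a_2 = 5/2, a_3 = 0, a_4 = 15/8, a_5 = 0.

a_(n+2) = (-2 n(n-1) + 4 n + 5) / ((n+1)(n+2)) * a_n; check: a_0 = 1, a_1 = 0, a_2 = 5/2, a_3 = 0, a_4 = 15/8, a_5 = 0


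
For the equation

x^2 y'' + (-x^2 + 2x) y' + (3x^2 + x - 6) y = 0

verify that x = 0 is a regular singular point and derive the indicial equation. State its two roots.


Divide by x^2 to reach normal form y'' + P_1(x) y' + P_2(x) y = 0 with P_1(x) = -1 + 2/x and P_2(x) = 3 + 1/x - 6/x^2.
x = 0 is a singular point because the y'-coefficient -1 + 2/x has a pole at x = 0 and the y-coefficient 3 + 1/x - 6/x^2 has a pole at x = 0.
It is a regular singular point because x P_1(x) = p(x) = 2 - x and x^2 P_2(x) = q(x) = 3x^2 + x - 6 are polynomials, hence analytic at x = 0.
p(0) = 2,  q(0) = -6.
Indicial equation: r(r-1) + p(0) r + q(0) = 0, i.e. r^2 + (p(0) - 1) r + q(0) = 0, i.e. r^2 + 1 r - 6 = 0.
Discriminant: (1)^2 - 4(-6) = 25, so r = (-1 ± 5)/2.
Solving: r_1 = 2, r_2 = -3.

indicial: r^2 + 1 r - 6 = 0; roots r_1 = 2, r_2 = -3


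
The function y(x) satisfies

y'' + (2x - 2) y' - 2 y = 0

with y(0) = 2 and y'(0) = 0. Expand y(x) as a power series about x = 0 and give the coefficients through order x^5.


Ansatz: y(x) = sum_{n>=0} a_n x^n, so y'(x) = sum_{n>=1} n a_n x^(n-1) and y''(x) = sum_{n>=2} n(n-1) a_n x^(n-2).
Substitute into P(x) y'' + Q(x) y' + R(x) y = 0 with P(x) = 1, Q(x) = 2x - 2, R(x) = -2, and match powers of x.
Initial conditions: a_0 = 2, a_1 = 0.
Setting the coefficient of each power of x to zero and solving order by order (substituting the coefficients already found):
  x^0: 2 a_2 - 2 a_1 - 2 a_0 = 0  ->  2 a_2 = 2 a_1 + 2 a_0 = 4  ->  a_2 = 2
  x^1: 6 a_3 - 4 a_2 = 0  ->  6 a_3 = 4 a_2 = 8  ->  a_3 = 4/3
  x^2: 12 a_4 - 6 a_3 + 2 a_2 = 0  ->  12 a_4 = 6 a_3 - 2 a_2 = 4  ->  a_4 = 1/3
  x^3: 20 a_5 - 8 a_4 + 4 a_3 = 0  ->  20 a_5 = 8 a_4 - 4 a_3 = -8/3  ->  a_5 = -2/15
Truncated series: y(x) = 2 + 2 x^2 + (4/3) x^3 + (1/3) x^4 - (2/15) x^5 + O(x^6).

a_0 = 2; a_1 = 0; a_2 = 2; a_3 = 4/3; a_4 = 1/3; a_5 = -2/15


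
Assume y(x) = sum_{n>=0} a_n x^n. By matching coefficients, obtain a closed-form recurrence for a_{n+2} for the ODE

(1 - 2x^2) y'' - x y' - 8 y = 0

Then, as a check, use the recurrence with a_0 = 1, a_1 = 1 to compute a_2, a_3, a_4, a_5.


Substitute y = sum_n a_n x^n.
(1 - 2 x^2) y'' contributes (n+2)(n+1) a_{n+2} - 2 n(n-1) a_n at x^n.
-x y'(x) contributes -n a_n at x^n.
-8 y(x) contributes -8 a_n at x^n.
Matching x^n: (n+2)(n+1) a_{n+2} + (-2 n(n-1) - n - 8) a_n = 0.
Thus a_{n+2} = (2 n(n-1) + n + 8) / ((n+1)(n+2)) * a_n.

Check with a_0 = 1, a_1 = 1 (apply the recurrence for n = 0, 1, 2, 3): a_0 = 1, a_1 = 1, a_2 = 4, a_3 = 3/2, a_4 = 14/3, a_5 = 69/40.

a_(n+2) = (2 n(n-1) + n + 8) / ((n+1)(n+2)) * a_n; check: a_0 = 1, a_1 = 1, a_2 = 4, a_3 = 3/2, a_4 = 14/3, a_5 = 69/40


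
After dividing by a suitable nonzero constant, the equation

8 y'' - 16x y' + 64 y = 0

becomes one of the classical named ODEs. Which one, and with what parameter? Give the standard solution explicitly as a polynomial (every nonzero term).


All three coefficients share the factor 8; dividing through by 8 gives  y'' - 2x y' + 8 y = 0.
This matches the Hermite equation y'' - 2x y' + 2n y = 0 with 2n = 8, so n = 4; the polynomial solution is H_4(x).
With y = sum_k a_k x^k, matching x^k gives (k+2)(k+1) a_{k+2} = 2(k - n) a_k = 2(k - 4) a_k. The right side vanishes at k = 4, so the series with the parity of 4 terminates at degree 4.
Standard normalization: leading coefficient of H_n is 2^n, so a_4 = 2^4 = 16. Work downward with a_k = (k+1)(k+2) a_{k+2} / (2(k - n)):
  a_2 = (3)(4)(16) / (2(2 - 4)) = 192/(-4) = -48
  a_0 = (1)(2)(-48) / (2(0 - 4)) = -96/(-8) = 12
Hence H_4(x) = 16 x^4 - 48 x^2 + 12.

H_4(x); series = 16 x^4 - 48 x^2 + 12


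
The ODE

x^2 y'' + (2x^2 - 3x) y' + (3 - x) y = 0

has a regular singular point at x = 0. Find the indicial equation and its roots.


Divide by x^2 to reach normal form y'' + P_1(x) y' + P_2(x) y = 0 with P_1(x) = 2 - 3/x and P_2(x) = -1/x + 3/x^2.
x = 0 is a singular point because the y'-coefficient 2 - 3/x has a pole at x = 0 and the y-coefficient -1/x + 3/x^2 has a pole at x = 0.
It is a regular singular point because x P_1(x) = p(x) = 2x - 3 and x^2 P_2(x) = q(x) = 3 - x are polynomials, hence analytic at x = 0.
p(0) = -3,  q(0) = 3.
Indicial equation: r(r-1) + p(0) r + q(0) = 0, i.e. r^2 + (p(0) - 1) r + q(0) = 0, i.e. r^2 - 4 r + 3 = 0.
Discriminant: (-4)^2 - 4(3) = 4, so r = (4 ± 2)/2.
Solving: r_1 = 3, r_2 = 1.

indicial: r^2 - 4 r + 3 = 0; roots r_1 = 3, r_2 = 1


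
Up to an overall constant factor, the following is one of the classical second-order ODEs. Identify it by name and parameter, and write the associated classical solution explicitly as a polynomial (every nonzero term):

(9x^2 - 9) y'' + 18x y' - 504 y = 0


All three coefficients share the factor -9; dividing through by -9 gives  (1 - x^2) y'' - 2x y' + 56 y = 0.
This matches the Legendre equation (1 - x^2) y'' - 2x y' + n(n+1) y = 0 (note the -2x y' term) with n(n+1) = 56, so n = 7; the polynomial solution is P_7(x).
With y = sum_k a_k x^k, matching x^k gives (k+2)(k+1) a_{k+2} = [k(k+1) - n(n+1)] a_k = (k - 7)(k + 8) a_k. The right side vanishes at k = 7, so the series with the parity of 7 terminates at degree 7.
Standard normalization (P_n(1) = 1): leading coefficient (2n)!/(2^n (n!)^2) = 87178291200/(128*25401600) = 429/16, so a_7 = 429/16. Work downward with a_k = (k+1)(k+2) a_{k+2} / ((k - 7)(k + 8)):
  a_5 = (6)(7)(429/16) / ((5 - 7)(5 + 8)) = (9009/8)/(-26) = -693/16
  a_3 = (4)(5)(-693/16) / ((3 - 7)(3 + 8)) = (-3465/4)/(-44) = 315/16
  a_1 = (2)(3)(315/16) / ((1 - 7)(1 + 8)) = (945/8)/(-54) = -35/16
Hence P_7(x) = 429 x^7/16 - 693 x^5/16 + 315 x^3/16 - 35 x/16.

P_7(x); series = 429 x^7/16 - 693 x^5/16 + 315 x^3/16 - 35 x/16


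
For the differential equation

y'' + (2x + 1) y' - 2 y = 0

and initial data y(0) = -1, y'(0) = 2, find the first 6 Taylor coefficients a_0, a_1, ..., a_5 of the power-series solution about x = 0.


Ansatz: y(x) = sum_{n>=0} a_n x^n, so y'(x) = sum_{n>=1} n a_n x^(n-1) and y''(x) = sum_{n>=2} n(n-1) a_n x^(n-2).
Substitute into P(x) y'' + Q(x) y' + R(x) y = 0 with P(x) = 1, Q(x) = 2x + 1, R(x) = -2, and match powers of x.
Initial conditions: a_0 = -1, a_1 = 2.
Setting the coefficient of each power of x to zero and solving order by order (substituting the coefficients already found):
  x^0: 2 a_2 + a_1 - 2 a_0 = 0  ->  2 a_2 = -a_1 + 2 a_0 = -4  ->  a_2 = -2
  x^1: 6 a_3 + 2 a_2 = 0  ->  6 a_3 = -2 a_2 = 4  ->  a_3 = 2/3
  x^2: 12 a_4 + 3 a_3 + 2 a_2 = 0  ->  12 a_4 = -3 a_3 - 2 a_2 = 2  ->  a_4 = 1/6
  x^3: 20 a_5 + 4 a_4 + 4 a_3 = 0  ->  20 a_5 = -4 a_4 - 4 a_3 = -10/3  ->  a_5 = -1/6
Truncated series: y(x) = -1 + 2 x - 2 x^2 + (2/3) x^3 + (1/6) x^4 - (1/6) x^5 + O(x^6).

a_0 = -1; a_1 = 2; a_2 = -2; a_3 = 2/3; a_4 = 1/6; a_5 = -1/6


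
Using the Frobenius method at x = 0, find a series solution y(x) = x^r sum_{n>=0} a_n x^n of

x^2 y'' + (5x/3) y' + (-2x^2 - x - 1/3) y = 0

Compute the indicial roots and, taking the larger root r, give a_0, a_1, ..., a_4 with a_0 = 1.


Write in Frobenius form y'' + (p(x)/x) y' + (q(x)/x^2) y = 0:
  p(x) = 5/3,  q(x) = -2x^2 - x - 1/3.
Indicial equation: r(r-1) + (5/3) r + (-1/3) = 0 -> roots r_1 = 1/3, r_2 = -1.
Take r = r_1 = 1/3. Let y(x) = x^r sum_{n>=0} a_n x^n with a_0 = 1.
Substitute y = x^r sum a_n x^n and match x^{r+n}. The recurrence is
  D(n) a_n - 1 a_{n-1} - 2 a_{n-2} = 0,  where D(n) = (r+n)(r+n-1) + (5/3)(r+n) + (-1/3).
  a_n = [1 a_{n-1} + 2 a_{n-2}] / D(n).
Since the indicial polynomial factors as (r - r_1)(r - r_2), D(n) = (r_1 + n - r_1)(r_1 + n - r_2) = n(n + 4/3).
Evaluating step by step (a_0 = 1):
  n = 1: D(1) = 1(1 + 4/3) = 7/3; numerator = 1(1) = 1; a_1 = (1)/(7/3) = 3/7
  n = 2: D(2) = 2(2 + 4/3) = 20/3; numerator = 1(3/7) + 2(1) = 17/7; a_2 = (17/7)/(20/3) = 51/140
  n = 3: D(3) = 3(3 + 4/3) = 13; numerator = 1(51/140) + 2(3/7) = 171/140; a_3 = (171/140)/(13) = 171/1820
  n = 4: D(4) = 4(4 + 4/3) = 64/3; numerator = 1(171/1820) + 2(51/140) = 1497/1820; a_4 = (1497/1820)/(64/3) = 4491/116480

r = 1/3; a_0 = 1; a_1 = 3/7; a_2 = 51/140; a_3 = 171/1820; a_4 = 4491/116480


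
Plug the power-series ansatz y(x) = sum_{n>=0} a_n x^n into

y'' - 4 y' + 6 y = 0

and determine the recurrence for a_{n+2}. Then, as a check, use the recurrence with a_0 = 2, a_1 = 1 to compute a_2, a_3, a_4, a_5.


Substitute y = sum_n a_n x^n.
y''(x) has coefficient (n+2)(n+1) a_{n+2} at x^n;
-4 y'(x) has coefficient -4 (n+1) a_{n+1} at x^n;
6 y(x) has coefficient 6 a_n at x^n.
Matching x^n: (n+2)(n+1) a_{n+2} - 4 (n+1) a_{n+1} + 6 a_n = 0.
Thus a_{n+2} = [4 (n+1) a_{n+1} - 6 a_n] / ((n+1)(n+2)).

Check with a_0 = 2, a_1 = 1 (apply the recurrence for n = 0, 1, 2, 3): a_0 = 2, a_1 = 1, a_2 = -4, a_3 = -19/3, a_4 = -13/3, a_5 = -47/30.

a_(n+2) = [4 (n+1) a_(n+1) - 6 a_n] / ((n+1)(n+2)); check: a_0 = 2, a_1 = 1, a_2 = -4, a_3 = -19/3, a_4 = -13/3, a_5 = -47/30


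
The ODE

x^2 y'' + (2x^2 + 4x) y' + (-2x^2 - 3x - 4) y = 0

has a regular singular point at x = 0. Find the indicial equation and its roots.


Divide by x^2 to reach normal form y'' + P_1(x) y' + P_2(x) y = 0 with P_1(x) = 2 + 4/x and P_2(x) = -2 - 3/x - 4/x^2.
x = 0 is a singular point because the y'-coefficient 2 + 4/x has a pole at x = 0 and the y-coefficient -2 - 3/x - 4/x^2 has a pole at x = 0.
It is a regular singular point because x P_1(x) = p(x) = 2x + 4 and x^2 P_2(x) = q(x) = -2x^2 - 3x - 4 are polynomials, hence analytic at x = 0.
p(0) = 4,  q(0) = -4.
Indicial equation: r(r-1) + p(0) r + q(0) = 0, i.e. r^2 + (p(0) - 1) r + q(0) = 0, i.e. r^2 + 3 r - 4 = 0.
Discriminant: (3)^2 - 4(-4) = 25, so r = (-3 ± 5)/2.
Solving: r_1 = 1, r_2 = -4.

indicial: r^2 + 3 r - 4 = 0; roots r_1 = 1, r_2 = -4


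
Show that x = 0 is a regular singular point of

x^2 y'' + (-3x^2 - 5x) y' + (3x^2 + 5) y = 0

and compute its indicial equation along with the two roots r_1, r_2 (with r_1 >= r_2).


Divide by x^2 to reach normal form y'' + P_1(x) y' + P_2(x) y = 0 with P_1(x) = -3 - 5/x and P_2(x) = 3 + 5/x^2.
x = 0 is a singular point because the y'-coefficient -3 - 5/x has a pole at x = 0 and the y-coefficient 3 + 5/x^2 has a pole at x = 0.
It is a regular singular point because x P_1(x) = p(x) = -3x - 5 and x^2 P_2(x) = q(x) = 3x^2 + 5 are polynomials, hence analytic at x = 0.
p(0) = -5,  q(0) = 5.
Indicial equation: r(r-1) + p(0) r + q(0) = 0, i.e. r^2 + (p(0) - 1) r + q(0) = 0, i.e. r^2 - 6 r + 5 = 0.
Discriminant: (-6)^2 - 4(5) = 16, so r = (6 ± 4)/2.
Solving: r_1 = 5, r_2 = 1.

indicial: r^2 - 6 r + 5 = 0; roots r_1 = 5, r_2 = 1


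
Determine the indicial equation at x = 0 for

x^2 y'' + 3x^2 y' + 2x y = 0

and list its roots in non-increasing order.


Divide by x^2 to reach normal form y'' + P_1(x) y' + P_2(x) y = 0 with P_1(x) = 3 and P_2(x) = 2/x.
x = 0 is a singular point because the y-coefficient 2/x has a pole at x = 0.
It is a regular singular point because x P_1(x) = p(x) = 3x and x^2 P_2(x) = q(x) = 2x are polynomials, hence analytic at x = 0.
p(0) = 0,  q(0) = 0.
Indicial equation: r(r-1) + p(0) r + q(0) = 0, i.e. r^2 + (p(0) - 1) r + q(0) = 0, i.e. r^2 - 1 r = 0.
Discriminant: (-1)^2 - 4(0) = 1, so r = (1 ± 1)/2.
Solving: r_1 = 1, r_2 = 0.

indicial: r^2 - 1 r = 0; roots r_1 = 1, r_2 = 0


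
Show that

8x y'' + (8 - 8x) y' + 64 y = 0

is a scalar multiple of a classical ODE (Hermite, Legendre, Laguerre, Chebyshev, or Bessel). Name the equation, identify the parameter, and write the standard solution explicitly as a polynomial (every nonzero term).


All three coefficients share the factor 8; dividing through by 8 gives  x y'' + (1 - x) y' + 8 y = 0.
This matches the Laguerre equation x y'' + (1 - x) y' + n y = 0 with n = 8; the polynomial solution is L_8(x).
With y = sum_k a_k x^k, matching x^k gives (k+1)k a_{k+1} + (k+1) a_{k+1} - k a_k + n a_k = 0, i.e. (k+1)^2 a_{k+1} = (k - n) a_k = (k - 8) a_k. The right side vanishes at k = 8, so the series terminates at degree 8.
Standard normalization L_n(0) = 1 gives a_0 = 1. Work upward with a_{k+1} = (k - 8) a_k / (k+1)^2:
  a_1 = (0 - 8)(1) / 1^2 = -8/1 = -8
  a_2 = (1 - 8)(-8) / 2^2 = 56/4 = 14
  a_3 = (2 - 8)(14) / 3^2 = -84/9 = -28/3
  a_4 = (3 - 8)(-28/3) / 4^2 = (140/3)/16 = 35/12
  a_5 = (4 - 8)(35/12) / 5^2 = (-35/3)/25 = -7/15
  a_6 = (5 - 8)(-7/15) / 6^2 = (7/5)/36 = 7/180
  a_7 = (6 - 8)(7/180) / 7^2 = (-7/90)/49 = -1/630
  a_8 = (7 - 8)(-1/630) / 8^2 = (1/630)/64 = 1/40320
Hence L_8(x) = x^8/40320 - x^7/630 + 7 x^6/180 - 7 x^5/15 + 35 x^4/12 - 28 x^3/3 + 14 x^2 - 8 x + 1.

L_8(x); series = x^8/40320 - x^7/630 + 7 x^6/180 - 7 x^5/15 + 35 x^4/12 - 28 x^3/3 + 14 x^2 - 8 x + 1


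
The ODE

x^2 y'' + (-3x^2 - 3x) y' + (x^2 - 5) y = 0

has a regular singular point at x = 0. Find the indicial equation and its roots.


Divide by x^2 to reach normal form y'' + P_1(x) y' + P_2(x) y = 0 with P_1(x) = -3 - 3/x and P_2(x) = 1 - 5/x^2.
x = 0 is a singular point because the y'-coefficient -3 - 3/x has a pole at x = 0 and the y-coefficient 1 - 5/x^2 has a pole at x = 0.
It is a regular singular point because x P_1(x) = p(x) = -3x - 3 and x^2 P_2(x) = q(x) = x^2 - 5 are polynomials, hence analytic at x = 0.
p(0) = -3,  q(0) = -5.
Indicial equation: r(r-1) + p(0) r + q(0) = 0, i.e. r^2 + (p(0) - 1) r + q(0) = 0, i.e. r^2 - 4 r - 5 = 0.
Discriminant: (-4)^2 - 4(-5) = 36, so r = (4 ± 6)/2.
Solving: r_1 = 5, r_2 = -1.

indicial: r^2 - 4 r - 5 = 0; roots r_1 = 5, r_2 = -1


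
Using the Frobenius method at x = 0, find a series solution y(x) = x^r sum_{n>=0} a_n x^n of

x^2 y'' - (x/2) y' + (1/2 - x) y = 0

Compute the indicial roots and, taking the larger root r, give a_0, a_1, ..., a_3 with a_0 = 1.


Write in Frobenius form y'' + (p(x)/x) y' + (q(x)/x^2) y = 0:
  p(x) = -1/2,  q(x) = 1/2 - x.
Indicial equation: r(r-1) + (-1/2) r + (1/2) = 0 -> roots r_1 = 1, r_2 = 1/2.
Take r = r_1 = 1. Let y(x) = x^r sum_{n>=0} a_n x^n with a_0 = 1.
Substitute y = x^r sum a_n x^n and match x^{r+n}. The recurrence is
  D(n) a_n - 1 a_{n-1} = 0,  where D(n) = (r+n)(r+n-1) + (-1/2)(r+n) + (1/2).
  a_n = 1 / D(n) * a_{n-1}.
Since the indicial polynomial factors as (r - r_1)(r - r_2), D(n) = (r_1 + n - r_1)(r_1 + n - r_2) = n(n + 1/2).
Evaluating step by step (a_0 = 1):
  n = 1: D(1) = 1(1 + 1/2) = 3/2; numerator = 1(1) = 1; a_1 = (1)/(3/2) = 2/3
  n = 2: D(2) = 2(2 + 1/2) = 5; numerator = 1(2/3) = 2/3; a_2 = (2/3)/(5) = 2/15
  n = 3: D(3) = 3(3 + 1/2) = 21/2; numerator = 1(2/15) = 2/15; a_3 = (2/15)/(21/2) = 4/315

r = 1; a_0 = 1; a_1 = 2/3; a_2 = 2/15; a_3 = 4/315


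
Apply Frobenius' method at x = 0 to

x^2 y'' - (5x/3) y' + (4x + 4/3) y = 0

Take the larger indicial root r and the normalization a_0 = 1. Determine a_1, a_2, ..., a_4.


Write in Frobenius form y'' + (p(x)/x) y' + (q(x)/x^2) y = 0:
  p(x) = -5/3,  q(x) = 4x + 4/3.
Indicial equation: r(r-1) + (-5/3) r + (4/3) = 0 -> roots r_1 = 2, r_2 = 2/3.
Take r = r_1 = 2. Let y(x) = x^r sum_{n>=0} a_n x^n with a_0 = 1.
Substitute y = x^r sum a_n x^n and match x^{r+n}. The recurrence is
  D(n) a_n + 4 a_{n-1} = 0,  where D(n) = (r+n)(r+n-1) + (-5/3)(r+n) + (4/3).
  a_n = -4 / D(n) * a_{n-1}.
Since the indicial polynomial factors as (r - r_1)(r - r_2), D(n) = (r_1 + n - r_1)(r_1 + n - r_2) = n(n + 4/3).
Evaluating step by step (a_0 = 1):
  n = 1: D(1) = 1(1 + 4/3) = 7/3; numerator = -4(1) = -4; a_1 = (-4)/(7/3) = -12/7
  n = 2: D(2) = 2(2 + 4/3) = 20/3; numerator = -4(-12/7) = 48/7; a_2 = (48/7)/(20/3) = 36/35
  n = 3: D(3) = 3(3 + 4/3) = 13; numerator = -4(36/35) = -144/35; a_3 = (-144/35)/(13) = -144/455
  n = 4: D(4) = 4(4 + 4/3) = 64/3; numerator = -4(-144/455) = 576/455; a_4 = (576/455)/(64/3) = 27/455

r = 2; a_0 = 1; a_1 = -12/7; a_2 = 36/35; a_3 = -144/455; a_4 = 27/455


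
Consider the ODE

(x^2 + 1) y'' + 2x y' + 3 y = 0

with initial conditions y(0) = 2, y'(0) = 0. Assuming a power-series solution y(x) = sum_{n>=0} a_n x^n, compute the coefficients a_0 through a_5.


Ansatz: y(x) = sum_{n>=0} a_n x^n, so y'(x) = sum_{n>=1} n a_n x^(n-1) and y''(x) = sum_{n>=2} n(n-1) a_n x^(n-2).
Substitute into P(x) y'' + Q(x) y' + R(x) y = 0 with P(x) = x^2 + 1, Q(x) = 2x, R(x) = 3, and match powers of x.
Initial conditions: a_0 = 2, a_1 = 0.
Setting the coefficient of each power of x to zero and solving order by order (substituting the coefficients already found):
  x^0: 2 a_2 + 3 a_0 = 0  ->  2 a_2 = -3 a_0 = -6  ->  a_2 = -3
  x^1: 6 a_3 + 5 a_1 = 0  ->  6 a_3 = -5 a_1 = 0  ->  a_3 = 0
  x^2: 12 a_4 + 9 a_2 = 0  ->  12 a_4 = -9 a_2 = 27  ->  a_4 = 9/4
  x^3: 20 a_5 + 15 a_3 = 0  ->  20 a_5 = -15 a_3 = 0  ->  a_5 = 0
Truncated series: y(x) = 2 - 3 x^2 + (9/4) x^4 + O(x^6).

a_0 = 2; a_1 = 0; a_2 = -3; a_3 = 0; a_4 = 9/4; a_5 = 0


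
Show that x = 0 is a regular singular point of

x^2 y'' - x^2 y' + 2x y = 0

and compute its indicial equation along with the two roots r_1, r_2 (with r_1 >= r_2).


Divide by x^2 to reach normal form y'' + P_1(x) y' + P_2(x) y = 0 with P_1(x) = -1 and P_2(x) = 2/x.
x = 0 is a singular point because the y-coefficient 2/x has a pole at x = 0.
It is a regular singular point because x P_1(x) = p(x) = -x and x^2 P_2(x) = q(x) = 2x are polynomials, hence analytic at x = 0.
p(0) = 0,  q(0) = 0.
Indicial equation: r(r-1) + p(0) r + q(0) = 0, i.e. r^2 + (p(0) - 1) r + q(0) = 0, i.e. r^2 - 1 r = 0.
Discriminant: (-1)^2 - 4(0) = 1, so r = (1 ± 1)/2.
Solving: r_1 = 1, r_2 = 0.

indicial: r^2 - 1 r = 0; roots r_1 = 1, r_2 = 0


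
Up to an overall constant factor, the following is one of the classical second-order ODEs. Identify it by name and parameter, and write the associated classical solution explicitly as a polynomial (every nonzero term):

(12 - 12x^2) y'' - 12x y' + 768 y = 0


All three coefficients share the factor 12; dividing through by 12 gives  (1 - x^2) y'' - x y' + 64 y = 0.
This matches the Chebyshev equation (1 - x^2) y'' - x y' + n^2 y = 0 (note the -x y' term, not -2x y') with n^2 = 64, so n = 8; the polynomial solution is T_8(x).
With y = sum_k a_k x^k, matching x^k gives (k+2)(k+1) a_{k+2} = (k^2 - n^2) a_k = (k - 8)(k + 8) a_k. The right side vanishes at k = 8, so the series with the parity of 8 terminates at degree 8.
Standard normalization: leading coefficient of T_n is 2^(n-1), so a_8 = 2^7 = 128. Work downward with a_k = (k+1)(k+2) a_{k+2} / ((k - 8)(k + 8)):
  a_6 = (7)(8)(128) / ((6 - 8)(6 + 8)) = 7168/(-28) = -256
  a_4 = (5)(6)(-256) / ((4 - 8)(4 + 8)) = -7680/(-48) = 160
  a_2 = (3)(4)(160) / ((2 - 8)(2 + 8)) = 1920/(-60) = -32
  a_0 = (1)(2)(-32) / ((0 - 8)(0 + 8)) = -64/(-64) = 1
Hence T_8(x) = 128 x^8 - 256 x^6 + 160 x^4 - 32 x^2 + 1.

T_8(x); series = 128 x^8 - 256 x^6 + 160 x^4 - 32 x^2 + 1


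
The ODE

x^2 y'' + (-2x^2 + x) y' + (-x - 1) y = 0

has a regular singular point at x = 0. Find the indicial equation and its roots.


Divide by x^2 to reach normal form y'' + P_1(x) y' + P_2(x) y = 0 with P_1(x) = -2 + 1/x and P_2(x) = -1/x - 1/x^2.
x = 0 is a singular point because the y'-coefficient -2 + 1/x has a pole at x = 0 and the y-coefficient -1/x - 1/x^2 has a pole at x = 0.
It is a regular singular point because x P_1(x) = p(x) = 1 - 2x and x^2 P_2(x) = q(x) = -x - 1 are polynomials, hence analytic at x = 0.
p(0) = 1,  q(0) = -1.
Indicial equation: r(r-1) + p(0) r + q(0) = 0, i.e. r^2 + (p(0) - 1) r + q(0) = 0, i.e. r^2 - 1 = 0.
Discriminant: (0)^2 - 4(-1) = 4, so r = (0 ± 2)/2.
Solving: r_1 = 1, r_2 = -1.

indicial: r^2 - 1 = 0; roots r_1 = 1, r_2 = -1


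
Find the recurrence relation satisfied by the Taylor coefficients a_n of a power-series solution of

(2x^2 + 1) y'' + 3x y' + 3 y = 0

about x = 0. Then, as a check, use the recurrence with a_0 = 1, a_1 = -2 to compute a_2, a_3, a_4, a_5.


Substitute y = sum_n a_n x^n.
(1 + 2 x^2) y'' contributes (n+2)(n+1) a_{n+2} + 2 n(n-1) a_n at x^n.
3 x y'(x) contributes 3 n a_n at x^n.
3 y(x) contributes 3 a_n at x^n.
Matching x^n: (n+2)(n+1) a_{n+2} + (2 n(n-1) + 3 n + 3) a_n = 0.
Thus a_{n+2} = (-2 n(n-1) - 3 n - 3) / ((n+1)(n+2)) * a_n.

Check with a_0 = 1, a_1 = -2 (apply the recurrence for n = 0, 1, 2, 3): a_0 = 1, a_1 = -2, a_2 = -3/2, a_3 = 2, a_4 = 13/8, a_5 = -12/5.

a_(n+2) = (-2 n(n-1) - 3 n - 3) / ((n+1)(n+2)) * a_n; check: a_0 = 1, a_1 = -2, a_2 = -3/2, a_3 = 2, a_4 = 13/8, a_5 = -12/5
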